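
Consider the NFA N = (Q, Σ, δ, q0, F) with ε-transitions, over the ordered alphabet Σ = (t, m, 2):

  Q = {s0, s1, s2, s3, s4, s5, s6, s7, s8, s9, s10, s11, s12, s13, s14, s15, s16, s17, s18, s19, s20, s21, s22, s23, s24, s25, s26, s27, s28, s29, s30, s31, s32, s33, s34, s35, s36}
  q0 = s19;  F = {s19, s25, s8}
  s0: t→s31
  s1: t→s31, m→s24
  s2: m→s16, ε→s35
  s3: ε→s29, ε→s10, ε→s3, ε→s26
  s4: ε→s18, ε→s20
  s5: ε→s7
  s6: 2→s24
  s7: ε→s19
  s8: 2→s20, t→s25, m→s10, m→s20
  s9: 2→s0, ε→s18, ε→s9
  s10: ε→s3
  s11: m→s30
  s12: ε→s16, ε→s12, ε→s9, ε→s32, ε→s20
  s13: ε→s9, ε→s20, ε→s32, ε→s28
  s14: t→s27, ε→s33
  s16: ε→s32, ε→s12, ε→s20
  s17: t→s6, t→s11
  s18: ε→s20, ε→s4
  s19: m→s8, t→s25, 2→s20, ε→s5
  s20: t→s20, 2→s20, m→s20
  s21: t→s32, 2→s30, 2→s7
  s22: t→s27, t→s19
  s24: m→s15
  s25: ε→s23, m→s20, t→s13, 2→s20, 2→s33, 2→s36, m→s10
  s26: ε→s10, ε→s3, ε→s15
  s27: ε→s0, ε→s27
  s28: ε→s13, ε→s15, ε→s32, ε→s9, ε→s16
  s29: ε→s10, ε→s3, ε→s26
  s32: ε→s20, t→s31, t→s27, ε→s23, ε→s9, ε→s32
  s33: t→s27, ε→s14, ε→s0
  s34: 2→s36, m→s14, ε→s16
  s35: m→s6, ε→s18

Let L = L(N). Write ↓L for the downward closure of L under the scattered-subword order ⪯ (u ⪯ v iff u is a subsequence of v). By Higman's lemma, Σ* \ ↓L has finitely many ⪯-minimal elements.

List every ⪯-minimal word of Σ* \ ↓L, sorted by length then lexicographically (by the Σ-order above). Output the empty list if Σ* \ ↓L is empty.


A = [2, tt, tm, mm].

|Q|=37, |F|=3, |δ|=88 (50 ε).
min D↑ (4 st, q0=0, F={3}): 0:t→1,m→2,2→3 1:t→3,m→3,2→3 2:t→1,m→3,2→3 3:t→3,m→3,2→3 [Hopcroft].
'2': N↓-sim [26, 7] end={s0,s14,s20,s27,s31,s33,s36} — reject; 1/1 del acc.
'tt': N↓-sim [26, 22, 14] end={s0,s12,s13,s15,s16,s18,s20,s23,s27,s28,s31,s32,…} ∉↓L; 2/2 single-dels accept.
'tm': N↓-sim [26, 22, 6] end={s10,s15,s20,s26,s29,s3} rej; 2/2 deletions ∈↓L.
'mm': run [26, 23, 6] end={s10,s15,s20,s26,s29,s3} — reject; 2/2 single-dels accept.
4 minimals (antichain).


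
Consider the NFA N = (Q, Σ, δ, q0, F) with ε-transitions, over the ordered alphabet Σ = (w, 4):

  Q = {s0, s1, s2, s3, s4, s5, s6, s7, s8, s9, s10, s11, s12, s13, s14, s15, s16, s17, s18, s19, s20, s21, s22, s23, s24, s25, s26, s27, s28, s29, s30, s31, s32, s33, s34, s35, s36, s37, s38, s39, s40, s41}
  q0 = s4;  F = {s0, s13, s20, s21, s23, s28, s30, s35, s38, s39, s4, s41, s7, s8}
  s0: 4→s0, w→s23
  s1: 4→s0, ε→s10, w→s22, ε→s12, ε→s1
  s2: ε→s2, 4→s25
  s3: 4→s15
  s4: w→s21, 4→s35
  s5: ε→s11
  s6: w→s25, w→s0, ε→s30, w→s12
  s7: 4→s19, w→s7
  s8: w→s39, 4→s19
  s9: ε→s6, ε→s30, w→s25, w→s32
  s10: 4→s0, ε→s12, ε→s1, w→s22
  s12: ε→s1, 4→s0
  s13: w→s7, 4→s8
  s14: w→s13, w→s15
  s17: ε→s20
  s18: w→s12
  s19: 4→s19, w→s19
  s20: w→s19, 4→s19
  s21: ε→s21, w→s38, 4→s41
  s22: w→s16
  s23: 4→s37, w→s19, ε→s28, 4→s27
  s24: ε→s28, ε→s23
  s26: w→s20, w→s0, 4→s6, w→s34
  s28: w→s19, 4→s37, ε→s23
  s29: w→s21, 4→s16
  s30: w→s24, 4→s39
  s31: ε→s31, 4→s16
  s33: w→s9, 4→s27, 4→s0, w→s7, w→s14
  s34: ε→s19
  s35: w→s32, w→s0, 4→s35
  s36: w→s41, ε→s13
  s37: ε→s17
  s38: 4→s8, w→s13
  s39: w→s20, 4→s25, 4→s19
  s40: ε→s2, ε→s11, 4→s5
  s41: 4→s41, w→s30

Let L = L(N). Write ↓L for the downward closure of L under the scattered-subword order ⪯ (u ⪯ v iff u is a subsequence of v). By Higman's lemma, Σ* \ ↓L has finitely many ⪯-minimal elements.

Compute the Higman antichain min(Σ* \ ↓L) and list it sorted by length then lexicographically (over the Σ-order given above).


min(Σ*\↓L) = [ww44, 4www, wwww4].

|Q|=42, |F|=14, |δ|=86 (23 ε).
min D↑ (14 st, q0=0, F={12}): 0:w→1,4→2 1:w→3,4→4 2:w→5,4→2 3:w→6,4→7 4:w→8,4→4 5:w→9,4→5 6:w→10,4→7 7:w→11,4→12 8:w→9,4→11 9:w→12,4→13 10:w→10,4→12 11:w→13,4→12 12:w→12,4→12 13:w→12,4→12 (ε-aug+det+¬).
'ww44': |S_i|=[21, 19, 15, 8, 2] end={s19,s25} — reject; 4/4 del acc.
'4www': |S_i|=[21, 16, 13, 8, 1] end={s19} rej; 4/4 single-dels accept.
'wwww4': |S_i|=[21, 19, 15, 13, 5, 2] end={s19,s25} — reject; 5/5 deletions ∈↓L.
3 minimals (antichain).


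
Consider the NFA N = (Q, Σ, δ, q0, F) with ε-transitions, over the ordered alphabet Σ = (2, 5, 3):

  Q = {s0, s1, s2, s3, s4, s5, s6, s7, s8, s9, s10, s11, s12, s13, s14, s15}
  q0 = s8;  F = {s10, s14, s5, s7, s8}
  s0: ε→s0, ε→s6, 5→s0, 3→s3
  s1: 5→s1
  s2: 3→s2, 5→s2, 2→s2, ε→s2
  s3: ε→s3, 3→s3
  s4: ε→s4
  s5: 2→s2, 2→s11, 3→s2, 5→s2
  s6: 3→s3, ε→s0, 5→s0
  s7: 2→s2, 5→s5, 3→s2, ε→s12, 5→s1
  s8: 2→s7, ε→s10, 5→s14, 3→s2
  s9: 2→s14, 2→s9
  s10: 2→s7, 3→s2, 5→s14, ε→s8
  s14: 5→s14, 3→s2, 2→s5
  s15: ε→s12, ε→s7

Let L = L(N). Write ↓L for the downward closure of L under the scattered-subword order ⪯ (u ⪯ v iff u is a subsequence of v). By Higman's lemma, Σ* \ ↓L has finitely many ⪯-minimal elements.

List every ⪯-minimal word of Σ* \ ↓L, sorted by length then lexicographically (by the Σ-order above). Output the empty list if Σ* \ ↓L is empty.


min(Σ*\↓L) = [3, 22, 255, 525].

|Q|=16, |F|=5, |δ|=39 (11 ε).
min D↑ (5 st, q0=0, F={3}): 0:2→1,5→2,3→3 1:2→3,5→4,3→3 2:2→4,5→2,3→3 3:2→3,5→3,3→3 4:2→3,5→3,3→3.
'3': |S_i|=[9, 1] end={s2} — reject; 1/1 deletions ∈↓L.
'22': |S_i|=[9, 6, 2] end={s11,s2} — reject; 2/2 del acc.
'255': run [9, 6, 4, 2] end={s1,s2} ∉↓L; 3/3 deletions ∈↓L.
'525': |S_i|=[9, 5, 3, 1] end={s2} ∉↓L; 3/3 single-dels accept.
4 minimals (antichain).


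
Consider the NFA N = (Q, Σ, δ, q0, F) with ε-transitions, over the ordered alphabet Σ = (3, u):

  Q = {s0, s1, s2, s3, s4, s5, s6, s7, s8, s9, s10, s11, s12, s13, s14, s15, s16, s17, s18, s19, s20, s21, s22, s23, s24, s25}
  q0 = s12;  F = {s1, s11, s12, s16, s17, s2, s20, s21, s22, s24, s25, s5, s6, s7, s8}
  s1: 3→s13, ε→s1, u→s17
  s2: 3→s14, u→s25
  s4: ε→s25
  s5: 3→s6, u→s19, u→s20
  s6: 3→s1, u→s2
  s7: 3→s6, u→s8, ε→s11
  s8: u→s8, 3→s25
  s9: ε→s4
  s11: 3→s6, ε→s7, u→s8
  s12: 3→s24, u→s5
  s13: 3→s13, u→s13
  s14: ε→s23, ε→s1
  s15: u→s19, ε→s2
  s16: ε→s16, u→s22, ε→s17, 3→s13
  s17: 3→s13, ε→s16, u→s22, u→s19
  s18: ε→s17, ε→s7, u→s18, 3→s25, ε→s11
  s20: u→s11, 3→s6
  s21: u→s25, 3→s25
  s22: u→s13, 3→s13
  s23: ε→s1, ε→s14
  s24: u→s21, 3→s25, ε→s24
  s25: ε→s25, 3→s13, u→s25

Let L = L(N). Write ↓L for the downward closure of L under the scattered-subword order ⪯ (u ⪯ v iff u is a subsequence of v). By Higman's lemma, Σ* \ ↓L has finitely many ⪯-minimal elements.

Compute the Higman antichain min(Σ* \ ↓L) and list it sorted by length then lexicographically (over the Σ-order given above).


min(Σ*\↓L) = [333, 3uu3, u33uuu, uuuu33].

|Q|=26, |F|=15, |δ|=55 (18 ε).
min D↑ (14 st, q0=0, F={7}): 0:3→1,u→2 1:3→3,u→4 2:3→5,u→6 3:3→7,u→3 4:3→3,u→3 5:3→8,u→9 6:3→5,u→10 7:3→7,u→7 8:3→7,u→11 9:3→8,u→3 10:3→5,u→12 11:3→7,u→13 12:3→3,u→12 13:3→7,u→7 [Hopcroft].
'333': N↓-sim [19, 13, 9, 1] end={s13} — reject; 3/3 del acc.
'3uu3': |S_i|=[19, 13, 11, 6, 1] end={s13} ∉↓L; 4/4 del acc.
'u33uuu': N↓-sim [19, 17, 11, 8, 5, 3, 1] end={s13} rej; 6/6 del acc.
'uuuu33': |S_i|=[19, 17, 15, 14, 11, 9, 1] end={s13} — reject; 6/6 deletions ∈↓L.
4 minimals (antichain).


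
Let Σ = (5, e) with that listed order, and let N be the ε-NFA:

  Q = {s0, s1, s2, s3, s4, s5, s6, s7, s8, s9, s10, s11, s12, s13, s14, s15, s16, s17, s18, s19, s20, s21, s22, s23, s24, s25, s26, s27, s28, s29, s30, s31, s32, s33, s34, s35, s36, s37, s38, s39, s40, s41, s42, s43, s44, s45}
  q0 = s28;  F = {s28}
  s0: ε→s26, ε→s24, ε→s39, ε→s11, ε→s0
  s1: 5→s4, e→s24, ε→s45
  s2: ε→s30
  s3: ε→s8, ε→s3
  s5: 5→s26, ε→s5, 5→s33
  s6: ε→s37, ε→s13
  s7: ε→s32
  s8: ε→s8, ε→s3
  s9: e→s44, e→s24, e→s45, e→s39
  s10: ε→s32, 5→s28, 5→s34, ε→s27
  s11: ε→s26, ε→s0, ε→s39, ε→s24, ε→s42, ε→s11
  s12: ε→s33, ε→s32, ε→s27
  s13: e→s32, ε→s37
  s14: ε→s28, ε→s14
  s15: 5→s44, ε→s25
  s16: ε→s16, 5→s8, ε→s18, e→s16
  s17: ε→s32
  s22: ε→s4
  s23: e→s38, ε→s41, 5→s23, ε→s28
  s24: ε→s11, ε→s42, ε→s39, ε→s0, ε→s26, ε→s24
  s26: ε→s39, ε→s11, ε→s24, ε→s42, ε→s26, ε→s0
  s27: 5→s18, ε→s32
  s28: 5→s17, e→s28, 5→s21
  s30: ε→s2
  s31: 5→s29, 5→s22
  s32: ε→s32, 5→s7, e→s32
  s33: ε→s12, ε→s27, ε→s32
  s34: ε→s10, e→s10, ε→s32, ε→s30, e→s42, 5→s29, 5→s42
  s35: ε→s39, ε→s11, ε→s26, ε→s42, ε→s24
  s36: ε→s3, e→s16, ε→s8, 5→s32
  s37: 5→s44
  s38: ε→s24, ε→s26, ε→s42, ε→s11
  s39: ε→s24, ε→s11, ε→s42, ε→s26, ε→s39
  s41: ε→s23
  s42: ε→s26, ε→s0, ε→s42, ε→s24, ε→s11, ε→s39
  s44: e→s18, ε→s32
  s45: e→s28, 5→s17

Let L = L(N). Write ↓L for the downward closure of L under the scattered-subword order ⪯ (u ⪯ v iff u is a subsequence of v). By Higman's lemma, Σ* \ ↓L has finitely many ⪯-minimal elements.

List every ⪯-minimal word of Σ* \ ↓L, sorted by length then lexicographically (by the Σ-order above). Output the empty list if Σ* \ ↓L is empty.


min(Σ*\↓L) = [5].

|Q|=46, |F|=1, |δ|=115 (81 ε).
min D↑ (2 st, q0=0, F={1}): 0:5→1,e→0 1:5→1,e→1 [Hopcroft].
'5': N↓-sim [5, 4] end={s17,s21,s32,s7} — reject; 1/1 del acc.
1 obstructions.


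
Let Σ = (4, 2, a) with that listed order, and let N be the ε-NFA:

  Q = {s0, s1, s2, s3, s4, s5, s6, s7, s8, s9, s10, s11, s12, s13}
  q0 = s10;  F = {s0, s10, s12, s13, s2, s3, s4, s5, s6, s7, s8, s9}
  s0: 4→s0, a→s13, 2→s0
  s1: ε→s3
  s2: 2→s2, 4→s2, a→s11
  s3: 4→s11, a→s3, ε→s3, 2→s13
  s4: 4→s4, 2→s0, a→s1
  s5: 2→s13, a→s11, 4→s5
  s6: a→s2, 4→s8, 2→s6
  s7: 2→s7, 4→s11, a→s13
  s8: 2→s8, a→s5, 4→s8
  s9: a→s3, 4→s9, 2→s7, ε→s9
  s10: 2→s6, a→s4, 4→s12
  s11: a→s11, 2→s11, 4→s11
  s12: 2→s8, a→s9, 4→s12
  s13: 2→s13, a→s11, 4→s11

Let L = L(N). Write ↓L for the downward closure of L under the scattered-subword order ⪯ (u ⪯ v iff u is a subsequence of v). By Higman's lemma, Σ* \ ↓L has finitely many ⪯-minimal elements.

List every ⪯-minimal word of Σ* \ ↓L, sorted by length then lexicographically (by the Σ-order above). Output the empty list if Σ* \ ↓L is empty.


min(Σ*\↓L) = [2aa, aa4, 4a24, aa2a].

|Q|=14, |F|=12, |δ|=42 (3 ε).
min D↑ (13 st, q0=0, F={11}): 0:4→1,2→2,a→3 1:4→1,2→4,a→5 2:4→4,2→2,a→6 3:4→3,2→7,a→8 4:4→4,2→4,a→9 5:4→5,2→10,a→8 6:4→6,2→6,a→11 7:4→7,2→7,a→12 8:4→11,2→12,a→8 9:4→9,2→12,a→11 10:4→11,2→10,a→12 11:4→11,2→11,a→11 12:4→11,2→12,a→11.
'2aa': N↓-sim [14, 8, 4, 1] end={s11} — reject; 3/3 deletions ∈↓L.
'aa4': N↓-sim [14, 10, 4, 1] end={s11} ∉↓L; 3/3 del acc.
'4a24': run [14, 12, 7, 3, 1] end={s11} — reject; 4/4 deletions ∈↓L.
'aa2a': N↓-sim [14, 10, 4, 2, 1] end={s11} — reject; 4/4 single-dels accept.
4 minimals (antichain).


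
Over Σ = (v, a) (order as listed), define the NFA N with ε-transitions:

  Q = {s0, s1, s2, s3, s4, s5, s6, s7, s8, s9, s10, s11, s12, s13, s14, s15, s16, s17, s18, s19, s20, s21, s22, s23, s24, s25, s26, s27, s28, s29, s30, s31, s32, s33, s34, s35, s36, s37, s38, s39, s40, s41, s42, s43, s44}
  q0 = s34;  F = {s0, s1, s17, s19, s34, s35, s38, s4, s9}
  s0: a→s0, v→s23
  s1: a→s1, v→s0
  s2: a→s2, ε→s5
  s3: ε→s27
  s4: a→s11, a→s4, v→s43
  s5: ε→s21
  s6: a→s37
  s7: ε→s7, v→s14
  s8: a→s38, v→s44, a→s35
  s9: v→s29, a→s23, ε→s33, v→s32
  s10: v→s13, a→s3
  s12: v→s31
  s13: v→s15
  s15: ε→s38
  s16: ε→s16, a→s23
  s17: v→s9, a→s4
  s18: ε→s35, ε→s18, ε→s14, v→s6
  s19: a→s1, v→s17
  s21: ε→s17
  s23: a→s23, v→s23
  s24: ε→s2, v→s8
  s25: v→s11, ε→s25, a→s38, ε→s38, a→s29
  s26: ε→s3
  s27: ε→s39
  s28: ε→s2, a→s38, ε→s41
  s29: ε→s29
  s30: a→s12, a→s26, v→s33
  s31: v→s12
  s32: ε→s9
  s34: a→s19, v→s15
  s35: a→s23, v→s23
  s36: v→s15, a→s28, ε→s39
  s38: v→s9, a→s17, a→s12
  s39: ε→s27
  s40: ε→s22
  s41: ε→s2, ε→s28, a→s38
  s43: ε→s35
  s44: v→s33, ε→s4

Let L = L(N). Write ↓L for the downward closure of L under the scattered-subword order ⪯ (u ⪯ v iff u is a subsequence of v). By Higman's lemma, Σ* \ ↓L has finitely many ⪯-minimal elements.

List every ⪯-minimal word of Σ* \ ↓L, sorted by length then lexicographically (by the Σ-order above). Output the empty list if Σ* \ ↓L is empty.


Antichain: [vva, aavv].

|Q|=45, |F|=9, |δ|=75 (27 ε).
min D↑ (10 st, q0=0, F={6}): 0:v→1,a→2 1:v→3,a→4 2:v→4,a→5 3:v→3,a→6 4:v→3,a→7 5:v→8,a→5 6:v→6,a→6 7:v→9,a→7 8:v→6,a→8 9:v→6,a→6.
'vva': run [18, 15, 9, 1] end={s23} — reject; 3/3 del acc.
'aavv': N↓-sim [18, 15, 7, 4, 1] end={s23} ∉↓L; 4/4 del acc.
2 obstructions.


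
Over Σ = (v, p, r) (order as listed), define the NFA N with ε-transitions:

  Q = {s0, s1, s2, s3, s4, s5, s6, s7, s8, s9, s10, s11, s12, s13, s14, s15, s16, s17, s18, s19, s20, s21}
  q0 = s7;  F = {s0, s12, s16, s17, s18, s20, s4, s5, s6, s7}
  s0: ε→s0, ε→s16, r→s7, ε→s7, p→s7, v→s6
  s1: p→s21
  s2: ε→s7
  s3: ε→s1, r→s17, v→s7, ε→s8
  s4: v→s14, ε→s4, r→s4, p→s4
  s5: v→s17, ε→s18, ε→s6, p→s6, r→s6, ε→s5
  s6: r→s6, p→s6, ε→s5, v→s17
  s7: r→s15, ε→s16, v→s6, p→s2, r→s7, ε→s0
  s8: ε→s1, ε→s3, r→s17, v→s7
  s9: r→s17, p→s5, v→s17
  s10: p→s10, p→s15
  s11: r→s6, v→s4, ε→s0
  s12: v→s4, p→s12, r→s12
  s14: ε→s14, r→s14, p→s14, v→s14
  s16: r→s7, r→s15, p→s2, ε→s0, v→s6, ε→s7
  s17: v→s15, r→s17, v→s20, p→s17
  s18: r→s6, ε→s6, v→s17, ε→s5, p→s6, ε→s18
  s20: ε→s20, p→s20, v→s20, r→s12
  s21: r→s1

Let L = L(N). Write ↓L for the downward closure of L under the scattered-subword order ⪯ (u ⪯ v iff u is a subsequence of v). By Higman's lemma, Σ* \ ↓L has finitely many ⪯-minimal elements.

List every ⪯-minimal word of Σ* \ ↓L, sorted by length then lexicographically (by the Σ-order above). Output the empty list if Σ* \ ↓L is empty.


A = [vvvrvv].

|Q|=22, |F|=10, |δ|=72 (23 ε).
min D↑ (7 st, q0=0, F={6}): 0:v→1,p→0,r→0 1:v→2,p→1,r→1 2:v→3,p→2,r→2 3:v→3,p→3,r→4 4:v→5,p→4,r→4 5:v→6,p→5,r→5 6:v→6,p→6,r→6.
'vvvrvv': run [13, 9, 6, 5, 3, 2, 1] end={s14} — reject; 6/6 deletions ∈↓L.
1 words, ⪯-incomp.


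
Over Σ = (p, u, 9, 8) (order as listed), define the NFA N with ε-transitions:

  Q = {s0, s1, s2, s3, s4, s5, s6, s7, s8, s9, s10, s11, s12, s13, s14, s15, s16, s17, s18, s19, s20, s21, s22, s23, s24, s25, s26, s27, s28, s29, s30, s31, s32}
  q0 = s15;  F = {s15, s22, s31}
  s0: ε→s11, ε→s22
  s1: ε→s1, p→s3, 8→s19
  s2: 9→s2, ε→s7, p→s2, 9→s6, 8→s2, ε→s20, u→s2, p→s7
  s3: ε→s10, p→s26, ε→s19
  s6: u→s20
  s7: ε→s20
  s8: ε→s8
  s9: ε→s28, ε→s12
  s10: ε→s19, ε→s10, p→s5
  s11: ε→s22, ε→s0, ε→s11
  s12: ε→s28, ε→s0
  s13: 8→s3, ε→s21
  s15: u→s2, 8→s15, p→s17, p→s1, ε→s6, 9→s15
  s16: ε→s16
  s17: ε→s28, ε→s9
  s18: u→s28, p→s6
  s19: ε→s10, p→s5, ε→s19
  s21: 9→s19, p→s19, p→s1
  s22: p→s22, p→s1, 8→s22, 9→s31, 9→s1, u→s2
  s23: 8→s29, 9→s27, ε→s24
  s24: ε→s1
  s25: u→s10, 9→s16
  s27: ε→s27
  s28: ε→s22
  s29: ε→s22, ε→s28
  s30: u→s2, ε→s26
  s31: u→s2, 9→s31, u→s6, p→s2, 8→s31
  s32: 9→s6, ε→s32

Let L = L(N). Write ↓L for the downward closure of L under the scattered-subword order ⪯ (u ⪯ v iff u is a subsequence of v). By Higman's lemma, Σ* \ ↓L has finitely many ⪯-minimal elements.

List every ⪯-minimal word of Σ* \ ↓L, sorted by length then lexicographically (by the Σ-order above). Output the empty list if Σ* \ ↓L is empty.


A = [u, p9p].

|Q|=33, |F|=3, |δ|=73 (33 ε).
min D↑ (4 st, q0=0, F={2}): 0:p→1,u→2,9→0,8→0 1:p→1,u→2,9→3,8→1 2:p→2,u→2,9→2,8→2 3:p→2,u→2,9→3,8→3 [Hopcroft].
'u': N↓-sim [19, 4] end={s2,s20,s6,s7} — reject; 1/1 del acc.
'p9p': |S_i|=[19, 18, 11, 9] end={s10,s19,s2,s20,s26,s3,s5,s6,s7} rej; 3/3 single-dels accept.
2 obstructions.


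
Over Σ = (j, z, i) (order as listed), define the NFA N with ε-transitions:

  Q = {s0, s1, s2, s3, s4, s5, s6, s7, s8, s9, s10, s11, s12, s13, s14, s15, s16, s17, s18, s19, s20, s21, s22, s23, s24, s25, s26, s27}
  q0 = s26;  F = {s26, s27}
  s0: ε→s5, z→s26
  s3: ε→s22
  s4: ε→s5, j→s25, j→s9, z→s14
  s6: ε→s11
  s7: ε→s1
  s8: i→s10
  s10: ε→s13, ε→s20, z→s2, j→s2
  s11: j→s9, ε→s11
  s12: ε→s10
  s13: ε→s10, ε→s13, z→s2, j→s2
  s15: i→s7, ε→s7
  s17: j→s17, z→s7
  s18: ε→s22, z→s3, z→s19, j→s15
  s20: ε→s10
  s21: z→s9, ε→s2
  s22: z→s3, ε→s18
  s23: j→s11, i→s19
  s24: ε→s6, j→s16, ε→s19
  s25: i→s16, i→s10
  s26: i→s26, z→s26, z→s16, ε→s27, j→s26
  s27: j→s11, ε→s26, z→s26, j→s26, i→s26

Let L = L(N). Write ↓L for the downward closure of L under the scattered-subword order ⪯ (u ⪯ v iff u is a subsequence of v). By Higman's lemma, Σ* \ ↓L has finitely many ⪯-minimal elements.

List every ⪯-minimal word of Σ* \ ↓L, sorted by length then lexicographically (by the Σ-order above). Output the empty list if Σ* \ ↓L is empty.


min(Σ*\↓L) = [].

|Q|=28, |F|=2, |δ|=51 (20 ε).
min D↑ (1 st, q0=0, F={}): 0:j→0,z→0,i→0.
L(D↑) = ∅ ⇒ ↓L = Σ*.


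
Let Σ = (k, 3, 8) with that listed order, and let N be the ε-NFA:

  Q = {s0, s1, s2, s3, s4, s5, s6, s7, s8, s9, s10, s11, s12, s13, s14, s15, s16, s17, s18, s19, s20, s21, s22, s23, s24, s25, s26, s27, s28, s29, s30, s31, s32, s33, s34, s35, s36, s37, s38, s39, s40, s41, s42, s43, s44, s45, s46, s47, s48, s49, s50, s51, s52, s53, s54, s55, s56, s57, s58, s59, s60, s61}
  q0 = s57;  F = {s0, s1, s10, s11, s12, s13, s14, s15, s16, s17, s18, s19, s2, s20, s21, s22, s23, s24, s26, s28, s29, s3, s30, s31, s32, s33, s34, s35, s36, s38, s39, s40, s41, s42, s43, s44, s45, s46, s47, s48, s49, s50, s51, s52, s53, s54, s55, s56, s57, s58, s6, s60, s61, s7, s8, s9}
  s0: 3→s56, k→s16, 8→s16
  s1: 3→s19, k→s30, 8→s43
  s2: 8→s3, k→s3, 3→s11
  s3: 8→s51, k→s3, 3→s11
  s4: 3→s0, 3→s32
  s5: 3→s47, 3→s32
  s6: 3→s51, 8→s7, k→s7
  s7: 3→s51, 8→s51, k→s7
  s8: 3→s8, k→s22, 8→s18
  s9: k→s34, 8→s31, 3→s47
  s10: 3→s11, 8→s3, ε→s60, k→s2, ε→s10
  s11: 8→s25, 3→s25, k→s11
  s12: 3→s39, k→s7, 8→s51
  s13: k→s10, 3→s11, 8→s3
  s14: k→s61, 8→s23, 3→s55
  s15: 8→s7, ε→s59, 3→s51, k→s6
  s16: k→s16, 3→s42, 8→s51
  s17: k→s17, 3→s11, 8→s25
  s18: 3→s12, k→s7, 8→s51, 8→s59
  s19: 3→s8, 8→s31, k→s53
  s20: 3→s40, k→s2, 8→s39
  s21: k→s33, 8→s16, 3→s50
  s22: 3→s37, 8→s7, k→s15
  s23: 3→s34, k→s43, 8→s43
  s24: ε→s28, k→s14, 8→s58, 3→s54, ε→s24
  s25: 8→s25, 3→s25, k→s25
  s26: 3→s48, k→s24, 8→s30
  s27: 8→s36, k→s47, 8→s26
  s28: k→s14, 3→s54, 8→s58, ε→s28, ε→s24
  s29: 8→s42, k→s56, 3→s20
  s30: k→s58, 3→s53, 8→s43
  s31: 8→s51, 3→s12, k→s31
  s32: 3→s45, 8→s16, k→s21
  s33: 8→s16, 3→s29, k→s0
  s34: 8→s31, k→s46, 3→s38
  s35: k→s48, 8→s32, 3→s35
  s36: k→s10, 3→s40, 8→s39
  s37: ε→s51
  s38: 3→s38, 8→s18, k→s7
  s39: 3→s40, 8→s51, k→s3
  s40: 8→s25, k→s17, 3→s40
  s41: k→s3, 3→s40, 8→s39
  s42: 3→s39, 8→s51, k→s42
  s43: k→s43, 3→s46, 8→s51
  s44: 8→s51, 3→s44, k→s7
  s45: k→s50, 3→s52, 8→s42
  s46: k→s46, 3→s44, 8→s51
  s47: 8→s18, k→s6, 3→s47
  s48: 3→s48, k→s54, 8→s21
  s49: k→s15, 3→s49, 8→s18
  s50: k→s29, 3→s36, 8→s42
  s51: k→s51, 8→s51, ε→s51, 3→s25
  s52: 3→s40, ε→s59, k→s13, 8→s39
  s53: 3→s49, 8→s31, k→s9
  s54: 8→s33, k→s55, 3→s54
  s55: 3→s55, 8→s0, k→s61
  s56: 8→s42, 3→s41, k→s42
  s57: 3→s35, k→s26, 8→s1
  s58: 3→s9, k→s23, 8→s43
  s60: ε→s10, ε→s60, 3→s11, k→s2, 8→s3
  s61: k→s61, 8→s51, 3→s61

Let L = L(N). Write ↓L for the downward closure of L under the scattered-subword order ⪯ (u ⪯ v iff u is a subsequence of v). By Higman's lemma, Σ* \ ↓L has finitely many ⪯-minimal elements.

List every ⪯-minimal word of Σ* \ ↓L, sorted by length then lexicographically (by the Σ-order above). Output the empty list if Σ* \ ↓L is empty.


min(Σ*\↓L) = [8883, kkkk83, 383338, 833k33].

|Q|=62, |F|=56, |δ|=191 (12 ε).
min D↑ (55 st, q0=0, F={34}): 0:k→1,3→2,8→3 1:k→4,3→5,8→6 2:k→5,3→2,8→7 3:k→6,3→8,8→9 4:k→10,3→11,8→12 5:k→11,3→5,8→13 6:k→12,3→14,8→9 7:k→13,3→15,8→16 8:k→14,3→17,8→18 9:k→9,3→19,8→20 10:k→21,3→22,8→23 11:k→22,3→11,8→24 12:k→23,3→25,8→9 13:k→24,3→26,8→16 14:k→25,3→27,8→18 15:k→26,3→28,8→29 16:k→16,3→29,8→20 17:k→30,3→17,8→31 18:k→18,3→32,8→20 19:k→19,3→33,8→20 20:k→20,3→34,8→20 21:k→21,3→21,8→20 22:k→21,3→22,8→35 23:k→9,3→36,8→9 24:k→35,3→37,8→16 25:k→36,3→38,8→18 26:k→37,3→39,8→29 27:k→40,3→27,8→31 28:k→41,3→42,8→43 29:k→29,3→43,8→20 30:k→40,3→20,8→44 31:k→44,3→32,8→20 32:k→44,3→43,8→20 33:k→44,3→33,8→20 34:k→34,3→34,8→34 35:k→16,3→45,8→16 36:k→19,3→46,8→18 37:k→45,3→47,8→29 38:k→48,3→38,8→31 39:k→49,3→42,8→43 40:k→48,3→20,8→44 41:k→49,3→50,8→51 42:k→52,3→42,8→34 43:k→51,3→42,8→20 44:k→44,3→20,8→20 45:k→29,3→53,8→29 46:k→44,3→46,8→31 47:k→54,3→42,8→43 48:k→44,3→20,8→44 49:k→54,3→50,8→51 50:k→50,3→34,8→34 51:k→51,3→50,8→20 52:k→52,3→50,8→34 53:k→51,3→42,8→43 54:k→51,3→50,8→51.
'8883': |S_i|=[59, 49, 17, 3, 1] end={s25} ∉↓L; 4/4 del acc.
'kkkk83': N↓-sim [59, 51, 40, 28, 16, 2, 1] end={s25} rej; 6/6 deletions ∈↓L.
'383338': run [59, 49, 30, 23, 16, 4, 1] end={s25} rej; 6/6 deletions ∈↓L.
'833k33': |S_i|=[59, 49, 39, 28, 15, 4, 1] end={s25} ∉↓L; 6/6 deletions ∈↓L.
4 obstructions.


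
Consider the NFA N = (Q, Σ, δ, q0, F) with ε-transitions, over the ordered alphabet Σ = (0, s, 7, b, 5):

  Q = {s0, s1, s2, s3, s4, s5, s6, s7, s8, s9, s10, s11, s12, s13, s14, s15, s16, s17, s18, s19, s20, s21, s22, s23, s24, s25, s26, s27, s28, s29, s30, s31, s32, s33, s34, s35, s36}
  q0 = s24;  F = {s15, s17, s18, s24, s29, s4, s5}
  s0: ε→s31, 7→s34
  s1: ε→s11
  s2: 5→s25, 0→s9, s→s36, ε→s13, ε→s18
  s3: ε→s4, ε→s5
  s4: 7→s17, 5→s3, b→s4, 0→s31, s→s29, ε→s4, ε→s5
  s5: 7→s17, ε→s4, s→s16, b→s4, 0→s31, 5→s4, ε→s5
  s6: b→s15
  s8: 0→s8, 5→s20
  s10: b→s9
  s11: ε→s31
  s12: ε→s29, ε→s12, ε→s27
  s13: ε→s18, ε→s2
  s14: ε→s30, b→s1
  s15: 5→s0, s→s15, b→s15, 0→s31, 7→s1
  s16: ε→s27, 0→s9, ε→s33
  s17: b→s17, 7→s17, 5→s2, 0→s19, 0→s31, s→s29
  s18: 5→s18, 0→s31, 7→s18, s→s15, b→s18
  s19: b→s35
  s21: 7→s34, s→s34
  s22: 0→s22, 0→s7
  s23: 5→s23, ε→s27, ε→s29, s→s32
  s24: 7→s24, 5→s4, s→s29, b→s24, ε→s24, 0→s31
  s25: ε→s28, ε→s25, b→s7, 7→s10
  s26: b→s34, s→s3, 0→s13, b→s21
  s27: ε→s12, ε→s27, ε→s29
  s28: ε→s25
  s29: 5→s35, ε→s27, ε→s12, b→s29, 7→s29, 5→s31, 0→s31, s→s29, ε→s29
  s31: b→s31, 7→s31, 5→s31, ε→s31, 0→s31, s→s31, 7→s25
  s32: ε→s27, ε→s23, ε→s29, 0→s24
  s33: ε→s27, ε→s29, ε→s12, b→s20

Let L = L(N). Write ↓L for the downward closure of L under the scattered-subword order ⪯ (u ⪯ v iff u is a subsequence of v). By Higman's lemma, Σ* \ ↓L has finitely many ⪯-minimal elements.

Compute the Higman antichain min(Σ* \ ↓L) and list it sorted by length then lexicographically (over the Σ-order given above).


|Q|=37, |F|=7, |δ|=106 (38 ε).
min D↑ (7 st, q0=0, F={1}): 0:0→1,s→2,7→0,b→0,5→3 1:0→1,s→1,7→1,b→1,5→1 2:0→1,s→2,7→2,b→2,5→1 3:0→1,s→2,7→4,b→3,5→3 4:0→1,s→2,7→4,b→4,5→5 5:0→1,s→6,7→5,b→5,5→5 6:0→1,s→6,7→1,b→6,5→1 (ε-aug+det+¬).
'0': |S_i|=[28, 8] end={s10,s19,s25,s28,s31,s35,s7,s9} ∉↓L; 1/1 del acc.
's5': |S_i|=[28, 19, 9] end={s0,s10,s25,s28,s31,s34,s35,s7,s9} ∉↓L; 2/2 single-dels accept.
'575s7': N↓-sim [28, 27, 21, 16, 12, 9] end={s1,s10,s11,s25,s28,s31,s34,s7,s9} — reject; 5/5 single-dels accept.
3 words, ⪯-incomp.

A = [0, s5, 575s7].


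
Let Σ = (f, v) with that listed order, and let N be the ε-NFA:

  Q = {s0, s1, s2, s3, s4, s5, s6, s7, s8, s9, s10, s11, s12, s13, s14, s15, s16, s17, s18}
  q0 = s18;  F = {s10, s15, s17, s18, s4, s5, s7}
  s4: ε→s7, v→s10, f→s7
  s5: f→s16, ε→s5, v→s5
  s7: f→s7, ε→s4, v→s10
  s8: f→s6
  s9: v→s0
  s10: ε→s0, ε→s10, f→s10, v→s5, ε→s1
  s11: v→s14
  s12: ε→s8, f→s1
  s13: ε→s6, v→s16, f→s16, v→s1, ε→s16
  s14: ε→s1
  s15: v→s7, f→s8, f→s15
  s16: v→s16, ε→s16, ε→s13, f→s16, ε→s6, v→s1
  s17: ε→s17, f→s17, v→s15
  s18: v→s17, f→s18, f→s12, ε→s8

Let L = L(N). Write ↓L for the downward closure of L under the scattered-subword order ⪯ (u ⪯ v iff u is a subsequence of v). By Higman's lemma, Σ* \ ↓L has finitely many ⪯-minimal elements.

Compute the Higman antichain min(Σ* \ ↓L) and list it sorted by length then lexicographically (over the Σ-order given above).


A = [vvvvvf].

|Q|=19, |F|=7, |δ|=41 (15 ε).
min D↑ (7 st, q0=0, F={6}): 0:f→0,v→1 1:f→1,v→2 2:f→2,v→3 3:f→3,v→4 4:f→4,v→5 5:f→6,v→5 6:f→6,v→6.
'vvvvvf': |S_i|=[14, 12, 11, 9, 7, 5, 4] end={s1,s13,s16,s6} — reject; 6/6 del acc.
1 obstructions.


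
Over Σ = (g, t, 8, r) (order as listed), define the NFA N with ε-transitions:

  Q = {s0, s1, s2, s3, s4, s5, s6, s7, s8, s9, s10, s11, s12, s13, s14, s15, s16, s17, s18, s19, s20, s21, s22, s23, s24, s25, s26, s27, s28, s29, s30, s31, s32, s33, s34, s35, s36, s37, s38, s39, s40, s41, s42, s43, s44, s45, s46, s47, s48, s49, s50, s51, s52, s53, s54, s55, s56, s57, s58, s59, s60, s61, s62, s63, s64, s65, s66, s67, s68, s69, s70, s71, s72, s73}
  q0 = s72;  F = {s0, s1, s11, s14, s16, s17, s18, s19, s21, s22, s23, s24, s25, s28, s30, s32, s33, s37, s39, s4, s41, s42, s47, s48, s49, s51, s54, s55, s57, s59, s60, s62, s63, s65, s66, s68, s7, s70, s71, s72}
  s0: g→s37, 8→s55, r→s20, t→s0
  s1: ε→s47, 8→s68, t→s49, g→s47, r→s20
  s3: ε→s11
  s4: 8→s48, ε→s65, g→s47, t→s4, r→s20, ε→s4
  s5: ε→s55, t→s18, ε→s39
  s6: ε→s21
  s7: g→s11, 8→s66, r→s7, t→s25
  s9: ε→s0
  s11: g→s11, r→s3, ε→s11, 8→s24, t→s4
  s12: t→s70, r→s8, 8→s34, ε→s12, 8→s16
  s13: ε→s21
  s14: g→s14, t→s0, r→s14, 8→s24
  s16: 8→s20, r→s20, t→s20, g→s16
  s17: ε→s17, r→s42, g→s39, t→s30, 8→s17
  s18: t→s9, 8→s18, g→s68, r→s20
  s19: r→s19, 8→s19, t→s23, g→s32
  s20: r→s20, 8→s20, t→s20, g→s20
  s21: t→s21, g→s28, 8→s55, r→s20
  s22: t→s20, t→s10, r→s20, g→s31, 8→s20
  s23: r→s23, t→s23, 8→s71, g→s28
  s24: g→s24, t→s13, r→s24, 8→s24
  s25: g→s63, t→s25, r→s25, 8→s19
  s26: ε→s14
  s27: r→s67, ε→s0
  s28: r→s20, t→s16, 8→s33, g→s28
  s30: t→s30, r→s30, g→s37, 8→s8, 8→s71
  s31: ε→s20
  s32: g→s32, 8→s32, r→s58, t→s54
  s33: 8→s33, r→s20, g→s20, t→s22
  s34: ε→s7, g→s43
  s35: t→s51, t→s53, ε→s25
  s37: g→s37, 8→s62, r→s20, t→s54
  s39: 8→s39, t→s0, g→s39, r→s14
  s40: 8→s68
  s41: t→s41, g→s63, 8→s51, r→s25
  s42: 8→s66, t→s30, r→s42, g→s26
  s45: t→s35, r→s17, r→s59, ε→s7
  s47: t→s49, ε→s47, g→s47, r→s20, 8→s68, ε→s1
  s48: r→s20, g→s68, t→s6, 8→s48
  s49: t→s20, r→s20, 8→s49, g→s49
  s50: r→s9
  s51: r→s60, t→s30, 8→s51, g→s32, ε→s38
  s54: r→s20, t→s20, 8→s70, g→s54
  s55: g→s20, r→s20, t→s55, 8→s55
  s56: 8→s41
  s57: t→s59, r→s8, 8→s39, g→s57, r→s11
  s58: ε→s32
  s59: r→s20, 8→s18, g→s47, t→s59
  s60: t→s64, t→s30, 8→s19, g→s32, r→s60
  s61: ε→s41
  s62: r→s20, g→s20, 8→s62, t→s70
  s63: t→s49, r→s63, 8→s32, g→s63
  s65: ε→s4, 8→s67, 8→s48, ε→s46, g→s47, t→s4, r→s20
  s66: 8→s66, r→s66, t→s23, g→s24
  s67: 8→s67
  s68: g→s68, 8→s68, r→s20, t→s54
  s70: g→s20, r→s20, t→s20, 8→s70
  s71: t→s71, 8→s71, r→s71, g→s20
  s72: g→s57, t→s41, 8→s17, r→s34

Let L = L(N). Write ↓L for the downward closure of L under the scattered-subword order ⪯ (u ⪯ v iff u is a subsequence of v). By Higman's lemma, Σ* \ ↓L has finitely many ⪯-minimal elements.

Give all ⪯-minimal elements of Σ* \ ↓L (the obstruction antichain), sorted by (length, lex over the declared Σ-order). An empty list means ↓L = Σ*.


|Q|=74, |F|=40, |δ|=210 (25 ε).
min D↑ (39 st, q0=0, F={16}): 0:g→1,t→2,8→3,r→4 1:g→1,t→5,8→6,r→7 2:g→8,t→2,8→9,r→10 3:g→6,t→11,8→3,r→12 4:g→7,t→10,8→13,r→4 5:g→14,t→5,8→15,r→16 6:g→6,t→17,8→6,r→18 7:g→7,t→19,8→20,r→7 8:g→8,t→21,8→22,r→8 9:g→22,t→11,8→9,r→23 10:g→8,t→10,8→24,r→10 11:g→25,t→11,8→26,r→11 12:g→18,t→11,8→13,r→12 13:g→20,t→27,8→13,r→13 14:g→14,t→21,8→28,r→16 15:g→28,t→17,8→15,r→16 16:g→16,t→16,8→16,r→16 17:g→25,t→17,8→29,r→16 18:g→18,t→17,8→20,r→18 19:g→14,t→19,8→30,r→16 20:g→20,t→31,8→20,r→20 21:g→21,t→16,8→21,r→16 22:g→22,t→32,8→22,r→22 23:g→22,t→11,8→24,r→23 24:g→22,t→27,8→24,r→24 25:g→25,t→32,8→33,r→16 26:g→16,t→26,8→26,r→26 27:g→34,t→27,8→26,r→27 28:g→28,t→32,8→28,r→16 29:g→16,t→29,8→29,r→16 30:g→28,t→31,8→30,r→16 31:g→34,t→31,8→29,r→16 32:g→32,t→16,8→35,r→16 33:g→16,t→35,8→33,r→16 34:g→34,t→36,8→37,r→16 35:g→16,t→16,8→35,r→16 36:g→36,t→16,8→16,r→16 37:g→16,t→38,8→37,r→16 38:g→16,t→16,8→16,r→16 (ε-aug+det+¬).
'gtr': N↓-sim [56, 40, 28, 1] end={s20} rej; 3/3 single-dels accept.
'tgtt': |S_i|=[56, 42, 18, 8, 2] end={s10,s20} — reject; 4/4 del acc.
'8tgr': N↓-sim [56, 40, 22, 11, 1] end={s20} ∉↓L; 4/4 del acc.
'8t8g': run [56, 40, 22, 10, 2] end={s20,s31} rej; 4/4 del acc.
'r8tgt8': run [56, 46, 26, 15, 9, 5, 1] end={s20} — reject; 6/6 deletions ∈↓L.
5 minimals (antichain).

A = [gtr, tgtt, 8tgr, 8t8g, r8tgt8].


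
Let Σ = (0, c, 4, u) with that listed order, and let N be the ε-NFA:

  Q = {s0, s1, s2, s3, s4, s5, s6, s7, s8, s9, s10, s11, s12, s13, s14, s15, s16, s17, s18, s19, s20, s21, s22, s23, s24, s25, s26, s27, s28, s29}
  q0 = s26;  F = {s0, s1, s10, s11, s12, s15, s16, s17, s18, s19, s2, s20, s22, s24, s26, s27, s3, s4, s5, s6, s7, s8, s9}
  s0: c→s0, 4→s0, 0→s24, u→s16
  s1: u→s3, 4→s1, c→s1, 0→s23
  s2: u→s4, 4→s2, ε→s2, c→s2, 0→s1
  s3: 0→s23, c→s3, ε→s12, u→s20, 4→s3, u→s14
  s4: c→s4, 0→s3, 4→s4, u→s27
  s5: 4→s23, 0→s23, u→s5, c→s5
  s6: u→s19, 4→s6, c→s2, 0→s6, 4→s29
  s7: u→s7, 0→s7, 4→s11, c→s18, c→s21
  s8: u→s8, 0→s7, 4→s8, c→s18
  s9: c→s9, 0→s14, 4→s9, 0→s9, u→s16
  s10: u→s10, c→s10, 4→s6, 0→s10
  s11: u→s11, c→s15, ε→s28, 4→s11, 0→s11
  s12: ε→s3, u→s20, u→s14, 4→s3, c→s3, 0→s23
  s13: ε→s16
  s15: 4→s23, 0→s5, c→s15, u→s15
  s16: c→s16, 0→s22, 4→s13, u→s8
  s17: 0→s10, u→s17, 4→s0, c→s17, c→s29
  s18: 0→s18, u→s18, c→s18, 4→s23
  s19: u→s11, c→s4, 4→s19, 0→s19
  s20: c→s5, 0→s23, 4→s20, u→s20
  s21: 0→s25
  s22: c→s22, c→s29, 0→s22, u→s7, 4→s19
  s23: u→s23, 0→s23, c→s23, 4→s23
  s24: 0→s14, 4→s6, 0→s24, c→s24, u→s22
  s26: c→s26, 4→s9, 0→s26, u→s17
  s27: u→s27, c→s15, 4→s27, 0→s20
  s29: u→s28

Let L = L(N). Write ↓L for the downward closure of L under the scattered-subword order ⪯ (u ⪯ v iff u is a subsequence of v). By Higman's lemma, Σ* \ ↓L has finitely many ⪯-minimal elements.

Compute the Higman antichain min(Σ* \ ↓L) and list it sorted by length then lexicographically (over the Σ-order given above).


A = [4uuc4, u04c00].

|Q|=30, |F|=23, |δ|=111 (5 ε).
min D↑ (23 st, q0=0, F={16}): 0:0→0,c→0,4→1,u→2 1:0→1,c→1,4→1,u→3 2:0→4,c→2,4→5,u→2 3:0→6,c→3,4→3,u→7 4:0→4,c→4,4→8,u→4 5:0→9,c→5,4→5,u→3 6:0→6,c→6,4→10,u→11 7:0→11,c→12,4→7,u→7 8:0→8,c→13,4→8,u→10 9:0→9,c→9,4→8,u→6 10:0→10,c→14,4→10,u→15 11:0→11,c→12,4→15,u→11 12:0→12,c→12,4→16,u→12 13:0→17,c→13,4→13,u→14 14:0→18,c→14,4→14,u→19 15:0→15,c→20,4→15,u→15 16:0→16,c→16,4→16,u→16 17:0→16,c→17,4→17,u→18 18:0→16,c→18,4→18,u→21 19:0→21,c→20,4→19,u→19 20:0→22,c→20,4→16,u→20 21:0→16,c→22,4→21,u→21 22:0→16,c→22,4→16,u→22 [Hopcroft].
'4uuc4': run [30, 27, 21, 13, 6, 1] end={s23} — reject; 5/5 deletions ∈↓L.
'u04c00': N↓-sim [30, 28, 23, 16, 11, 7, 1] end={s23} ∉↓L; 6/6 deletions ∈↓L.
2 words, ⪯-incomp.


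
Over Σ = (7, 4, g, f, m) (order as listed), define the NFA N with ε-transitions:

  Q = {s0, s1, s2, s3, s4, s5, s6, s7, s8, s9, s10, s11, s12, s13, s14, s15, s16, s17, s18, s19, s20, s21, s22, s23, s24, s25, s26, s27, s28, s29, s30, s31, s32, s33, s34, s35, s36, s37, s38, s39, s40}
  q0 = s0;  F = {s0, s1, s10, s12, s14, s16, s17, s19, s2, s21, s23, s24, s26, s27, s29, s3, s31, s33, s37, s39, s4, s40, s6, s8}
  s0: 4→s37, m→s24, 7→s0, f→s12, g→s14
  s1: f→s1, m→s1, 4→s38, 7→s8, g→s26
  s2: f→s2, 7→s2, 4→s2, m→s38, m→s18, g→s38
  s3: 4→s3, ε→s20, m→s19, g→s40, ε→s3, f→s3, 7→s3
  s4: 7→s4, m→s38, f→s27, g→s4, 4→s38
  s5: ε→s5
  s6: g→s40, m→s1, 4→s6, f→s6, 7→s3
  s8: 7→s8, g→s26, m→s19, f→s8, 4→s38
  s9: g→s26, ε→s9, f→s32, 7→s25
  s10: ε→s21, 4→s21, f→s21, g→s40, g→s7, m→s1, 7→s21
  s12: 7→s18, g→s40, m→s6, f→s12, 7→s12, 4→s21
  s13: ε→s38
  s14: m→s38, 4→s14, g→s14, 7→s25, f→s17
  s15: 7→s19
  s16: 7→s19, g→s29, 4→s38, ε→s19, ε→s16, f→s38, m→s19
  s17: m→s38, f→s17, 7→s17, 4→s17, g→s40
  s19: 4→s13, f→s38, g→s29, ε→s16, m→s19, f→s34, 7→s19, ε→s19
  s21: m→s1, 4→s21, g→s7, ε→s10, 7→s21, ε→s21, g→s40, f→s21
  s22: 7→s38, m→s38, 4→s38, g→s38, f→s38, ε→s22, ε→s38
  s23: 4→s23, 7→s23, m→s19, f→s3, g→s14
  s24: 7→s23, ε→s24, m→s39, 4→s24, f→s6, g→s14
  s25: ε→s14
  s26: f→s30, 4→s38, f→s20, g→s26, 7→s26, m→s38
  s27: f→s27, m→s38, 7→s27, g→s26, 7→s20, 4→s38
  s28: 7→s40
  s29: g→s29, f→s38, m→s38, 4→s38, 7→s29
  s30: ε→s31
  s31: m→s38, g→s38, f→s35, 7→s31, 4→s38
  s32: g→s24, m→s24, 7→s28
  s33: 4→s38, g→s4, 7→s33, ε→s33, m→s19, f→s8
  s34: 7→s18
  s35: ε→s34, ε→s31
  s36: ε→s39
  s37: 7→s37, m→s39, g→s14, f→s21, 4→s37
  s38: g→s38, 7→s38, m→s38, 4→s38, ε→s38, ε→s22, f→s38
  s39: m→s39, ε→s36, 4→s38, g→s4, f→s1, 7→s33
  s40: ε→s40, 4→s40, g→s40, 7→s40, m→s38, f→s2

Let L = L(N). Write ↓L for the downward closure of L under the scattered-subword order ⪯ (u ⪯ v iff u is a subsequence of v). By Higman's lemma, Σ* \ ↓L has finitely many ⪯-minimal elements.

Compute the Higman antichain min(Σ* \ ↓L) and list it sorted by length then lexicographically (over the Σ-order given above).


|Q|=41, |F|=24, |δ|=171 (25 ε).
min D↑ (23 st, q0=0, F={8}): 0:7→0,4→1,g→2,f→3,m→4 1:7→1,4→1,g→2,f→5,m→6 2:7→2,4→2,g→2,f→7,m→8 3:7→3,4→5,g→9,f→3,m→10 4:7→11,4→4,g→2,f→10,m→6 5:7→5,4→5,g→9,f→5,m→12 6:7→13,4→8,g→14,f→12,m→6 7:7→7,4→7,g→9,f→7,m→8 8:7→8,4→8,g→8,f→8,m→8 9:7→9,4→9,g→9,f→15,m→8 10:7→16,4→10,g→9,f→10,m→12 11:7→11,4→11,g→2,f→16,m→17 12:7→18,4→8,g→19,f→12,m→12 13:7→13,4→8,g→14,f→18,m→17 14:7→14,4→8,g→14,f→20,m→8 15:7→15,4→15,g→8,f→15,m→8 16:7→16,4→16,g→9,f→16,m→17 17:7→17,4→8,g→21,f→8,m→17 18:7→18,4→8,g→19,f→18,m→17 19:7→19,4→8,g→19,f→22,m→8 20:7→20,4→8,g→19,f→20,m→8 21:7→21,4→8,g→21,f→8,m→8 22:7→22,4→8,g→8,f→22,m→8.
'gm': N↓-sim [35, 18, 3] end={s18,s22,s38} ∉↓L; 2/2 deletions ∈↓L.
'4m4': run [35, 33, 20, 3] end={s13,s22,s38} ∉↓L; 3/3 single-dels accept.
'mm4': run [35, 29, 20, 3] end={s13,s22,s38} rej; 3/3 single-dels accept.
'fgfg': N↓-sim [35, 25, 13, 9, 2] end={s22,s38} — reject; 4/4 single-dels accept.
'm7mf': |S_i|=[35, 29, 24, 8, 4] end={s18,s22,s34,s38} — reject; 4/4 deletions ∈↓L.
5 minimals (antichain).

min(Σ*\↓L) = [gm, 4m4, mm4, fgfg, m7mf].


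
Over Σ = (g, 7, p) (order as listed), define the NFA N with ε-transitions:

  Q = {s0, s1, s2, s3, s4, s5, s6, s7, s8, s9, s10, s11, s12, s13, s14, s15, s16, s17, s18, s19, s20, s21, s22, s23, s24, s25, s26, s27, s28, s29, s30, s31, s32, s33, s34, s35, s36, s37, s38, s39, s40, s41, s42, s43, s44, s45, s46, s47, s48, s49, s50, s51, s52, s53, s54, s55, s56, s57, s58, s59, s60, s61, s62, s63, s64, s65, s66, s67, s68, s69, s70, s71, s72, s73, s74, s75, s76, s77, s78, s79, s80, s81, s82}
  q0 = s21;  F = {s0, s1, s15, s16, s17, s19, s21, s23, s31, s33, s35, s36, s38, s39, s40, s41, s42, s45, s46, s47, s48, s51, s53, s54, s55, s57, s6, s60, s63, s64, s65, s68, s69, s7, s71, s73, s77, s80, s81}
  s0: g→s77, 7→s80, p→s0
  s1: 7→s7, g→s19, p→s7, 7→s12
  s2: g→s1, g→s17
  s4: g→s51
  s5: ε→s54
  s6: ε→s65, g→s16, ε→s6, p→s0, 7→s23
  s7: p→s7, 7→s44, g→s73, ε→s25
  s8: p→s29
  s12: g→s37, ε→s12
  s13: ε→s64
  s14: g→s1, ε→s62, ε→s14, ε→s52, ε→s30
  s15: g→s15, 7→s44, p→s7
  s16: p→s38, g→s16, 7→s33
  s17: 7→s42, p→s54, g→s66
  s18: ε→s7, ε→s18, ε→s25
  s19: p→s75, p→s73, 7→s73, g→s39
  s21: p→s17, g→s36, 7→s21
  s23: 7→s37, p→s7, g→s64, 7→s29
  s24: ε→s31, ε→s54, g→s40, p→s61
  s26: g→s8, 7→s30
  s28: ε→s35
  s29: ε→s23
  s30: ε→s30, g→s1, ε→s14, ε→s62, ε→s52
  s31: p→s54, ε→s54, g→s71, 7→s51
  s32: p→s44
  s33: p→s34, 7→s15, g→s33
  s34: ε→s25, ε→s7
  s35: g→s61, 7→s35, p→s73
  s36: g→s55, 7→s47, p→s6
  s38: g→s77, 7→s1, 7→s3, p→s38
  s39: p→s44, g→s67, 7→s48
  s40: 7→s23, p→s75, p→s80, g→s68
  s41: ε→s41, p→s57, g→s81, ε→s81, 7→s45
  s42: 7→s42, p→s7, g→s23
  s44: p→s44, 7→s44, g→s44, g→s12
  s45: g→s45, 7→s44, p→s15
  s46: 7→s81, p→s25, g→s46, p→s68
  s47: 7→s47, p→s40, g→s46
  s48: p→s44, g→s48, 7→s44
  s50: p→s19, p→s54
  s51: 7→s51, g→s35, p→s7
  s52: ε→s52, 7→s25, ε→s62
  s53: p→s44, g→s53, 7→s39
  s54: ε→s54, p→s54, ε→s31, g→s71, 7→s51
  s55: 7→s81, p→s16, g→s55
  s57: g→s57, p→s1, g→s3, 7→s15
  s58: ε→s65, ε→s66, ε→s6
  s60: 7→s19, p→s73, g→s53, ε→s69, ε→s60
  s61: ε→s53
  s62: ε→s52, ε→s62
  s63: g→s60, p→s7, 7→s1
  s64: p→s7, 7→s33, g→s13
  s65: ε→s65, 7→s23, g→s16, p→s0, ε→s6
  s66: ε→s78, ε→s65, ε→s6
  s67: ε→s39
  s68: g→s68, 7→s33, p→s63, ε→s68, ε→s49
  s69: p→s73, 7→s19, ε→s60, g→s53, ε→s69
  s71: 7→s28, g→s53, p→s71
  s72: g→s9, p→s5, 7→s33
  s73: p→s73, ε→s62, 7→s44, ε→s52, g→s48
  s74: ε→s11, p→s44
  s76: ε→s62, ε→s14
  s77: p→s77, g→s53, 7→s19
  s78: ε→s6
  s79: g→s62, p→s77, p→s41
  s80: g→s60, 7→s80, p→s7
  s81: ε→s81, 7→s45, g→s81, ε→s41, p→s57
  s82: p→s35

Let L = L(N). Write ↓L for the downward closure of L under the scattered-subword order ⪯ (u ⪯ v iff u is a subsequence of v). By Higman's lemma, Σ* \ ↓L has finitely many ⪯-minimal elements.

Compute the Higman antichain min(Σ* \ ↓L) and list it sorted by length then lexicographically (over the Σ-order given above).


A = [p7p7, gg777, ppggp, g7ppp7].

|Q|=83, |F|=39, |δ|=207 (56 ε).
min D↑ (36 st, q0=0, F={26}): 0:g→1,7→0,p→2 1:g→3,7→4,p→5 2:g→5,7→6,p→7 3:g→3,7→8,p→9 4:g→10,7→4,p→11 5:g→9,7→12,p→13 6:g→12,7→6,p→14 7:g→15,7→16,p→7 8:g→8,7→17,p→18 9:g→9,7→19,p→20 10:g→10,7→8,p→21 11:g→21,7→12,p→22 12:g→23,7→12,p→14 13:g→24,7→22,p→13 14:g→25,7→26,p→14 15:g→27,7→28,p→15 16:g→28,7→16,p→14 17:g→17,7→26,p→29 18:g→18,7→29,p→30 19:g→19,7→29,p→14 20:g→24,7→30,p→20 21:g→21,7→19,p→31 22:g→32,7→22,p→14 23:g→23,7→19,p→14 24:g→27,7→33,p→24 25:g→34,7→26,p→25 26:g→26,7→26,p→26 27:g→27,7→35,p→26 28:g→27,7→28,p→25 29:g→29,7→26,p→14 30:g→33,7→14,p→14 31:g→32,7→30,p→14 32:g→27,7→33,p→25 33:g→35,7→25,p→25 34:g→34,7→26,p→26 35:g→35,7→34,p→26 (ε-aug+det+¬).
'p7p7': N↓-sim [56, 48, 31, 11, 4] end={s12,s25,s37,s44} ∉↓L; 4/4 del acc.
'gg777': N↓-sim [56, 50, 36, 22, 11, 4] end={s12,s25,s37,s44} ∉↓L; 5/5 single-dels accept.
'ppggp': N↓-sim [56, 48, 31, 20, 8, 3] end={s12,s37,s44} rej; 5/5 del acc.
'g7ppp7': run [56, 50, 39, 31, 20, 10, 4] end={s12,s25,s37,s44} ∉↓L; 6/6 del acc.
4 minimals (antichain).
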